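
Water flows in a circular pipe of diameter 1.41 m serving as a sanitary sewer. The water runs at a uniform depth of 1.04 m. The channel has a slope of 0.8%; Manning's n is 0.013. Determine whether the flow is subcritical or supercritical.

For a circular section of diameter D = 1.41 m at depth y = 1.04 m, the central angle is θ = 2 arccos(1 − 2y/D) = 4.132 rad. Then A = (D²/8)(θ − sin θ) = 1.235 m² and P = Dθ/2 = 2.913 m.
Hydraulic radius R = A/P = 1.235/2.913 = 0.4238 m.
V = (1/n) R^(2/3) √S = (1/0.013) × 0.4238^(2/3) × √0.008 = 3.882 m/s. Hydraulic depth D_h = A/T = 1.235/1.241 = 0.9952 m.
Froude number Fr = V/√(g·D_h) = 3.882/√(9.81×0.9952) = 1.24, which is greater than 1, so the flow is supercritical.

supercritical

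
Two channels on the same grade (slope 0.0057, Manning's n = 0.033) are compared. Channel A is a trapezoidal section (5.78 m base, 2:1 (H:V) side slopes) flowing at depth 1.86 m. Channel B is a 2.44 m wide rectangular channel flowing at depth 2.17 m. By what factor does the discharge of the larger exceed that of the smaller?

Channel A: With bottom width b = 5.78 m and side slope z = 2: A = (b + zy)y = (5.78 + 2×1.86)×1.86 = 17.67 m²; P = b + 2y√(1+z²) = 5.78 + 2×1.86×2.236 = 14.1 m. Hydraulic radius R = A/P = 17.67/14.1 = 1.253 m. Q_A = (1/0.033)·17.67·1.253^(2/3)·√0.0057 = 46.99 m³/s.
Channel B: Flow area A = b·y = 2.44 × 2.17 = 5.295 m². Wetted perimeter P = b + 2y = 2.44 + 2×2.17 = 6.78 m. Hydraulic radius R = A/P = 5.295/6.78 = 0.7809 m. Q_B = (1/0.033)·5.295·0.7809^(2/3)·√0.0057 = 10.27 m³/s.
The larger discharge is 46.99 m³/s and the smaller is 10.27 m³/s; the ratio is 4.57.

4.57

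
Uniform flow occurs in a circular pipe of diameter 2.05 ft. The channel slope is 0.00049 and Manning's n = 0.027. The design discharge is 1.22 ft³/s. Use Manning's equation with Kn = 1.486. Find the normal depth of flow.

Manning's equation rearranged: A R^(2/3) = nQ / (1.486·√S) = 0.027 × 1.22 / (1.486 × √0.00049) = 1.001.
Trying y = 1.09 ft: A R^(2/3) = 1.171 — too large.
Trying y = 0.993 ft: A R^(2/3) = 1.001 — ≈ 1.001.

y_n = 0.993 ft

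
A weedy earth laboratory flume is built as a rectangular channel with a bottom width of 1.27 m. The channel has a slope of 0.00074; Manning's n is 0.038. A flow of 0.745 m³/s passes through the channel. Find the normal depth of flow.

y_n = 1.42 m

Manning's equation rearranged: A R^(2/3) = nQ / (1·√S) = 0.038 × 0.745 / (√0.00074) = 1.041.
Try y = 1.24 m: A R^(2/3) = 0.8831 — too small.
Try y = 1.75 m: A R^(2/3) = 1.336 — too large.
Try y = 1.42 m: A R^(2/3) = 1.041 — close enough.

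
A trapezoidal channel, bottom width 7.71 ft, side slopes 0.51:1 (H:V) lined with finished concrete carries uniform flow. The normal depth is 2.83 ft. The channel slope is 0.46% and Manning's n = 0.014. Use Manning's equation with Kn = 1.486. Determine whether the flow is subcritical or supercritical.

With bottom width b = 7.71 ft and side slope z = 0.51: A = (b + zy)y = (7.71 + 0.51×2.83)×2.83 = 25.9 ft²; P = b + 2y√(1+z²) = 7.71 + 2×2.83×1.123 = 14.06 ft.
Hydraulic radius R = A/P = 25.9/14.06 = 1.842 ft.
V = (1.486/n) R^(2/3) √S = (1.486/0.014) × 1.842^(2/3) × √0.0046 = 10.82 ft/s. Hydraulic depth D_h = A/T = 25.9/10.6 = 2.445 ft.
Froude number Fr = V/√(g·D_h) = 10.82/√(32.2×2.445) = 1.22, which is greater than 1, so the flow is supercritical.

supercritical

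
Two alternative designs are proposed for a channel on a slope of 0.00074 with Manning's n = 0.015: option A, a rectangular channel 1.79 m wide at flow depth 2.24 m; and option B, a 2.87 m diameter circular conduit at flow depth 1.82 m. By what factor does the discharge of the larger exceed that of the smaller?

1.27

Channel A: Flow area A = b·y = 1.79 × 2.24 = 4.01 m². Wetted perimeter P = b + 2y = 1.79 + 2×2.24 = 6.27 m. Hydraulic radius R = A/P = 4.01/6.27 = 0.6395 m. Q_A = (1/0.015)·4.01·0.6395^(2/3)·√0.00074 = 5.397 m³/s.
Channel B: For a circular section of diameter D = 2.87 m at depth y = 1.82 m, the central angle is θ = 2 arccos(1 − 2y/D) = 3.685 rad. Then A = (D²/8)(θ − sin θ) = 4.326 m² and P = Dθ/2 = 5.288 m. Hydraulic radius R = A/P = 4.326/5.288 = 0.8182 m. Q_B = (1/0.015)·4.326·0.8182^(2/3)·√0.00074 = 6.863 m³/s.
The larger discharge is 6.863 m³/s and the smaller is 5.397 m³/s; the ratio is 1.27.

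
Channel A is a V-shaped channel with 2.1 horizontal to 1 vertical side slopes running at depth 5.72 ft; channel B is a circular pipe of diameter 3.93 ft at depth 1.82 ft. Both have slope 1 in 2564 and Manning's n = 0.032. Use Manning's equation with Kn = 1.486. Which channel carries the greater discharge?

Channel A: For a triangular section with side slope z = 2.1: A = zy² = 2.1×5.72² = 68.71 ft²; P = 2y√(1+z²) = 2×5.72×2.326 = 26.61 ft. Hydraulic radius R = A/P = 68.71/26.61 = 2.582 ft. Q_A = (1.486/0.032)·68.71·2.582^(2/3)·√0.00039 = 118.6 ft³/s.
Channel B: For a circular section of diameter D = 3.93 ft at depth y = 1.82 ft, the central angle is θ = 2 arccos(1 − 2y/D) = 2.994 rad. Then A = (D²/8)(θ − sin θ) = 5.496 ft² and P = Dθ/2 = 5.883 ft. Hydraulic radius R = A/P = 5.496/5.883 = 0.9342 ft. Q_B = (1.486/0.032)·5.496·0.9342^(2/3)·√0.00039 = 4.817 ft³/s.
Q_A = 118.6 ft³/s vs Q_B = 4.817 ft³/s, so channel A carries more.

channel A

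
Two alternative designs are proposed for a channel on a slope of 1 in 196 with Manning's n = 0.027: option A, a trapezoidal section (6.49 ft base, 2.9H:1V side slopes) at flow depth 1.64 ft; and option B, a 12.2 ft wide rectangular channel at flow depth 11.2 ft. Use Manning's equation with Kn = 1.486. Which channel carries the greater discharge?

channel B

Channel A: With bottom width b = 6.49 ft and side slope z = 2.9: A = (b + zy)y = (6.49 + 2.9×1.64)×1.64 = 18.44 ft²; P = b + 2y√(1+z²) = 6.49 + 2×1.64×3.068 = 16.55 ft. Hydraulic radius R = A/P = 18.44/16.55 = 1.114 ft. Q_A = (1.486/0.027)·18.44·1.114^(2/3)·√0.005102 = 77.93 ft³/s.
Channel B: Flow area A = b·y = 12.2 × 11.2 = 136.6 ft². Wetted perimeter P = b + 2y = 12.2 + 2×11.2 = 34.6 ft. Hydraulic radius R = A/P = 136.6/34.6 = 3.949 ft. Q_B = (1.486/0.027)·136.6·3.949^(2/3)·√0.005102 = 1342 ft³/s.
Q_A = 77.93 ft³/s vs Q_B = 1342 ft³/s, so channel B carries more.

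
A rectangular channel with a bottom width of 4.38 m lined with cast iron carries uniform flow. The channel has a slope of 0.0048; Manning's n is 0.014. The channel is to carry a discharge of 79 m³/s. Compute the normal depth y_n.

Manning's equation rearranged: A R^(2/3) = nQ / (1·√S) = 0.014 × 79 / (√0.0048) = 15.96.
At y = 2.49 m: A R^(2/3) = 12.08 — too small.
At y = 3.8 m: A R^(2/3) = 20.72 — too large.
At y = 3.09 m: A R^(2/3) = 15.97 — matches.

y_n = 3.09 m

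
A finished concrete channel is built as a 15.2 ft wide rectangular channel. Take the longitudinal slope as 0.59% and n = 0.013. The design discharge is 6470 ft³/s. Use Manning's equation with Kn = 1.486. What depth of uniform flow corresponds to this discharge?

y_n = 16.2 ft

Manning's equation rearranged: A R^(2/3) = nQ / (1.486·√S) = 0.013 × 6470 / (1.486 × √0.0059) = 736.9.
At y = 19 ft: A R^(2/3) = 892 — over.
At y = 12.3 ft: A R^(2/3) = 524.4 — short.
At y = 16.2 ft: A R^(2/3) = 736.5 — matches.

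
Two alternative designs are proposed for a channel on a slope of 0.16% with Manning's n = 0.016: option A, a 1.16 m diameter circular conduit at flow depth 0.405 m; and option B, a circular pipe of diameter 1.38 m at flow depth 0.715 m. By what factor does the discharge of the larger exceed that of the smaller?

Channel A: For a circular section of diameter D = 1.16 m at depth y = 0.405 m, the central angle is θ = 2 arccos(1 − 2y/D) = 2.529 rad. Then A = (D²/8)(θ − sin θ) = 0.3285 m² and P = Dθ/2 = 1.467 m. Hydraulic radius R = A/P = 0.3285/1.467 = 0.224 m. Q_A = (1/0.016)·0.3285·0.224^(2/3)·√0.0016 = 0.303 m³/s.
Channel B: For a circular section of diameter D = 1.38 m at depth y = 0.715 m, the central angle is θ = 2 arccos(1 − 2y/D) = 3.214 rad. Then A = (D²/8)(θ − sin θ) = 0.7823 m² and P = Dθ/2 = 2.218 m. Hydraulic radius R = A/P = 0.7823/2.218 = 0.3528 m. Q_B = (1/0.016)·0.7823·0.3528^(2/3)·√0.0016 = 0.9765 m³/s.
The larger discharge is 0.9765 m³/s and the smaller is 0.303 m³/s; the ratio is 3.22.

3.22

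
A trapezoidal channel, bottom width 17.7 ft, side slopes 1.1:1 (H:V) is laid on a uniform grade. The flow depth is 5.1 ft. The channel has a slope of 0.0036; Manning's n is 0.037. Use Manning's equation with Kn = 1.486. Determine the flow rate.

Q = 675 ft³/s

With bottom width b = 17.7 ft and side slope z = 1.1: A = (b + zy)y = (17.7 + 1.1×5.1)×5.1 = 118.9 ft²; P = b + 2y√(1+z²) = 17.7 + 2×5.1×1.487 = 32.86 ft.
Hydraulic radius R = A/P = 118.9/32.86 = 3.617 ft.
Manning's equation: Q = (1.486/n) A R^(2/3) S^(1/2) = (1.486/0.037) × 118.9 × 3.617^(2/3) × 0.0036^(1/2) = 675 ft³/s.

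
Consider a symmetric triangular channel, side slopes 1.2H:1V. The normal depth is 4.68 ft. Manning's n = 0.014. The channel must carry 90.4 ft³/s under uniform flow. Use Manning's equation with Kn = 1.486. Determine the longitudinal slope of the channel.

For a triangular section with side slope z = 1.2: A = zy² = 1.2×4.68² = 26.28 ft²; P = 2y√(1+z²) = 2×4.68×1.562 = 14.62 ft.
Hydraulic radius R = A/P = 26.28/14.62 = 1.798 ft.
From Manning's equation, S = [nQ / (1.486 A R^(2/3))]² = [0.014 × 90.4 / (1.486 × 26.28 × 1.798^(2/3))]² = 0.00048.

S = 0.00048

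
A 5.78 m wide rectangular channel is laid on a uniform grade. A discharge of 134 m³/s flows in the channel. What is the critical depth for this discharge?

y_c = 3.8 m

For a rectangular channel, critical depth y_c = (q²/g)^(1/3) where q = Q/b = 134/5.78 = 23.18 m²/s.
So y_c = (23.18²/9.81)^(1/3) = 3.8 m.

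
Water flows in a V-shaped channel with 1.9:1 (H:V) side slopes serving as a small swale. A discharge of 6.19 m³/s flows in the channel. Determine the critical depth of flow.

y_c = 1.17 m

At critical depth, Q² T / (g A³) = 1, i.e. A³/T = Q²/g = 6.19²/9.81 = 3.906.
Try y = 1.32 m: A³/T = 7.233 — over.
Try y = 0.871 m: A³/T = 0.9048 — short.
Try y = 1.17 m: A³/T = 3.957 — ≈ 3.906.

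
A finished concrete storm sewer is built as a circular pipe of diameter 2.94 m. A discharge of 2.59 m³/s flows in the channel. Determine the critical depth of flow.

At critical depth, Q² T / (g A³) = 1, i.e. A³/T = Q²/g = 2.59²/9.81 = 0.6838.
Trying y = 0.523 m: A³/T = 0.2425 — short.
Trying y = 0.754 m: A³/T = 1.014 — over.
Trying y = 0.682 m: A³/T = 0.6857 — ≈ 0.6838.

y_c = 0.682 m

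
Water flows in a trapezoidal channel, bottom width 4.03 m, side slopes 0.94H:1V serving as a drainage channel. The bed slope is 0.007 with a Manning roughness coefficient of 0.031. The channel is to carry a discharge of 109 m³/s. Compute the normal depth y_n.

Manning's equation rearranged: A R^(2/3) = nQ / (1·√S) = 0.031 × 109 / (√0.007) = 40.39.
Trying y = 4.09 m: A R^(2/3) = 53 — too large.
Trying y = 2.9 m: A R^(2/3) = 27.18 — too small.
Trying y = 3.56 m: A R^(2/3) = 40.32 — matches.

y_n = 3.56 m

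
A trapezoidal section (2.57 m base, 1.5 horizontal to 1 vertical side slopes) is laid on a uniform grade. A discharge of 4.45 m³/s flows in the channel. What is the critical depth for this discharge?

At critical depth, Q² T / (g A³) = 1, i.e. A³/T = Q²/g = 4.45²/9.81 = 2.019.
At y = 0.701 m: A³/T = 3.501 — over.
At y = 0.596 m: A³/T = 2.019 — close enough.

y_c = 0.596 m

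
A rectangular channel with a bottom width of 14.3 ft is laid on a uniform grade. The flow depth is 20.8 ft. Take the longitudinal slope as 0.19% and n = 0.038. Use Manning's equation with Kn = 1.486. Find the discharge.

Q = 1550 ft³/s

Flow area A = b·y = 14.3 × 20.8 = 297.4 ft². Wetted perimeter P = b + 2y = 14.3 + 2×20.8 = 55.9 ft.
Hydraulic radius R = A/P = 297.4/55.9 = 5.321 ft.
Manning's equation: Q = (1.486/n) A R^(2/3) S^(1/2) = (1.486/0.038) × 297.4 × 5.321^(2/3) × 0.0019^(1/2) = 1550 ft³/s.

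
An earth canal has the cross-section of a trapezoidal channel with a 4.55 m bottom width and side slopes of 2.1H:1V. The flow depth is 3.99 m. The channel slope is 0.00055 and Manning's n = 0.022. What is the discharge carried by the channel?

With bottom width b = 4.55 m and side slope z = 2.1: A = (b + zy)y = (4.55 + 2.1×3.99)×3.99 = 51.59 m²; P = b + 2y√(1+z²) = 4.55 + 2×3.99×2.326 = 23.11 m.
Hydraulic radius R = A/P = 51.59/23.11 = 2.232 m.
Manning's equation: Q = (1/n) A R^(2/3) S^(1/2) = (1/0.022) × 51.59 × 2.232^(2/3) × 0.00055^(1/2) = 93.9 m³/s.

Q = 93.9 m³/s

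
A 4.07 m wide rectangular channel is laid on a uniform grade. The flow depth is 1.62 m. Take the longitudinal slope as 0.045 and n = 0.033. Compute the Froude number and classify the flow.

supercritical

Flow area A = b·y = 4.07 × 1.62 = 6.593 m². Wetted perimeter P = b + 2y = 4.07 + 2×1.62 = 7.31 m.
Hydraulic radius R = A/P = 6.593/7.31 = 0.902 m.
V = (1/n) R^(2/3) √S = (1/0.033) × 0.902^(2/3) × √0.045 = 6.001 m/s. Hydraulic depth D_h = A/T = 6.593/4.07 = 1.62 m.
Froude number Fr = V/√(g·D_h) = 6.001/√(9.81×1.62) = 1.51, which is greater than 1, so the flow is supercritical.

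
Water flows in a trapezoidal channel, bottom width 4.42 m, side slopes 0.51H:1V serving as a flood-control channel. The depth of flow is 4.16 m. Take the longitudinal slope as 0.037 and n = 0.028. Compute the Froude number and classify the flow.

With bottom width b = 4.42 m and side slope z = 0.51: A = (b + zy)y = (4.42 + 0.51×4.16)×4.16 = 27.21 m²; P = b + 2y√(1+z²) = 4.42 + 2×4.16×1.123 = 13.76 m.
Hydraulic radius R = A/P = 27.21/13.76 = 1.978 m.
V = (1/n) R^(2/3) √S = (1/0.028) × 1.978^(2/3) × √0.037 = 10.82 m/s. Hydraulic depth D_h = A/T = 27.21/8.663 = 3.141 m.
Froude number Fr = V/√(g·D_h) = 10.82/√(9.81×3.141) = 1.95, which is greater than 1, so the flow is supercritical.

supercritical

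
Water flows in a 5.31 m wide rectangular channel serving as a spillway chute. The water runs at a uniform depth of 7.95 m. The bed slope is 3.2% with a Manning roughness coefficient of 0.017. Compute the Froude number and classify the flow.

supercritical

Flow area A = b·y = 5.31 × 7.95 = 42.21 m². Wetted perimeter P = b + 2y = 5.31 + 2×7.95 = 21.21 m.
Hydraulic radius R = A/P = 42.21/21.21 = 1.99 m.
V = (1/n) R^(2/3) √S = (1/0.017) × 1.99^(2/3) × √0.032 = 16.65 m/s. Hydraulic depth D_h = A/T = 42.21/5.31 = 7.95 m.
Froude number Fr = V/√(g·D_h) = 16.65/√(9.81×7.95) = 1.89, which is greater than 1, so the flow is supercritical.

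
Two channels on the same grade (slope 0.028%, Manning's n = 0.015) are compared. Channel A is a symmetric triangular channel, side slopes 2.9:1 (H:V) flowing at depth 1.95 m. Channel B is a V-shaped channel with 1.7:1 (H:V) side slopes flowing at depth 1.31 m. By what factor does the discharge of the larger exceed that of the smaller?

Channel A: For a triangular section with side slope z = 2.9: A = zy² = 2.9×1.95² = 11.03 m²; P = 2y√(1+z²) = 2×1.95×3.068 = 11.96 m. Hydraulic radius R = A/P = 11.03/11.96 = 0.9217 m. Q_A = (1/0.015)·11.03·0.9217^(2/3)·√0.00028 = 11.65 m³/s.
Channel B: For a triangular section with side slope z = 1.7: A = zy² = 1.7×1.31² = 2.917 m²; P = 2y√(1+z²) = 2×1.31×1.972 = 5.167 m. Hydraulic radius R = A/P = 2.917/5.167 = 0.5646 m. Q_B = (1/0.015)·2.917·0.5646^(2/3)·√0.00028 = 2.223 m³/s.
The larger discharge is 11.65 m³/s and the smaller is 2.223 m³/s; the ratio is 5.24.

5.24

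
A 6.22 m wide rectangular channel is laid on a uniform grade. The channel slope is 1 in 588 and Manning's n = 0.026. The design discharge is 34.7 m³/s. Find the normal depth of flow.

y_n = 2.74 m

Manning's equation rearranged: A R^(2/3) = nQ / (1·√S) = 0.026 × 34.7 / (√0.001701) = 21.88.
Trying y = 2.09 m: A R^(2/3) = 15.08 — low.
Trying y = 2.74 m: A R^(2/3) = 21.9 — matches.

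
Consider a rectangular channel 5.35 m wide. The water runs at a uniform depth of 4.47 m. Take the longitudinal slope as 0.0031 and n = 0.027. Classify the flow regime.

Flow area A = b·y = 5.35 × 4.47 = 23.91 m². Wetted perimeter P = b + 2y = 5.35 + 2×4.47 = 14.29 m.
Hydraulic radius R = A/P = 23.91/14.29 = 1.674 m.
V = (1/n) R^(2/3) √S = (1/0.027) × 1.674^(2/3) × √0.0031 = 2.907 m/s. Hydraulic depth D_h = A/T = 23.91/5.35 = 4.47 m.
Froude number Fr = V/√(g·D_h) = 2.907/√(9.81×4.47) = 0.439, which is less than 1, so the flow is subcritical.

subcritical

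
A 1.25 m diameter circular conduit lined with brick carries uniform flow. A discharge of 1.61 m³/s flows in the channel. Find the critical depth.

At critical depth, Q² T / (g A³) = 1, i.e. A³/T = Q²/g = 1.61²/9.81 = 0.2642.
At y = 0.567 m: A³/T = 0.1274 — short.
At y = 0.832 m: A³/T = 0.5536 — over.
At y = 0.686 m: A³/T = 0.2637 — close enough.

y_c = 0.686 m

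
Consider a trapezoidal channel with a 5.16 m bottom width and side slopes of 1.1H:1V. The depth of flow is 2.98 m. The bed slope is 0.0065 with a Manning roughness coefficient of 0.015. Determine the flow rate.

With bottom width b = 5.16 m and side slope z = 1.1: A = (b + zy)y = (5.16 + 1.1×2.98)×2.98 = 25.15 m²; P = b + 2y√(1+z²) = 5.16 + 2×2.98×1.487 = 14.02 m.
Hydraulic radius R = A/P = 25.15/14.02 = 1.794 m.
Manning's equation: Q = (1/n) A R^(2/3) S^(1/2) = (1/0.015) × 25.15 × 1.794^(2/3) × 0.0065^(1/2) = 200 m³/s.

Q = 200 m³/s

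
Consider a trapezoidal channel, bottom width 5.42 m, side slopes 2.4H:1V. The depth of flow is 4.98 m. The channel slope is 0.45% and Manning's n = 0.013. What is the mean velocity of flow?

With bottom width b = 5.42 m and side slope z = 2.4: A = (b + zy)y = (5.42 + 2.4×4.98)×4.98 = 86.51 m²; P = b + 2y√(1+z²) = 5.42 + 2×4.98×2.6 = 31.32 m.
Hydraulic radius R = A/P = 86.51/31.32 = 2.763 m.
From Manning's equation, V = (1/n) R^(2/3) S^(1/2) = (1/0.013) × 2.763^(2/3) × 0.0045^(1/2) = 10.2 m/s.

V = 10.2 m/s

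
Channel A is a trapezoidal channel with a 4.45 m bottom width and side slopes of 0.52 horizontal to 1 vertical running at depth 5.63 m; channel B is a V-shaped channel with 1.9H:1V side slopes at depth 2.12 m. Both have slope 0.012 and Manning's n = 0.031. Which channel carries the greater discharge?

Channel A: With bottom width b = 4.45 m and side slope z = 0.52: A = (b + zy)y = (4.45 + 0.52×5.63)×5.63 = 41.54 m²; P = b + 2y√(1+z²) = 4.45 + 2×5.63×1.127 = 17.14 m. Hydraulic radius R = A/P = 41.54/17.14 = 2.423 m. Q_A = (1/0.031)·41.54·2.423^(2/3)·√0.012 = 264.8 m³/s.
Channel B: For a triangular section with side slope z = 1.9: A = zy² = 1.9×2.12² = 8.539 m²; P = 2y√(1+z²) = 2×2.12×2.147 = 9.104 m. Hydraulic radius R = A/P = 8.539/9.104 = 0.938 m. Q_B = (1/0.031)·8.539·0.938^(2/3)·√0.012 = 28.92 m³/s.
Q_A = 264.8 m³/s vs Q_B = 28.92 m³/s, so channel A carries more.

channel A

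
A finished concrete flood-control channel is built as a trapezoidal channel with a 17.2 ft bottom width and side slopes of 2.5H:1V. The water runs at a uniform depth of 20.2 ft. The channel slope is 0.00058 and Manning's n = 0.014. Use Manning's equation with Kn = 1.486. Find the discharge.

With bottom width b = 17.2 ft and side slope z = 2.5: A = (b + zy)y = (17.2 + 2.5×20.2)×20.2 = 1368 ft²; P = b + 2y√(1+z²) = 17.2 + 2×20.2×2.693 = 126 ft.
Hydraulic radius R = A/P = 1368/126 = 10.86 ft.
Manning's equation: Q = (1.486/n) A R^(2/3) S^(1/2) = (1.486/0.014) × 1368 × 10.86^(2/3) × 0.00058^(1/2) = 17100 ft³/s.

Q = 17100 ft³/s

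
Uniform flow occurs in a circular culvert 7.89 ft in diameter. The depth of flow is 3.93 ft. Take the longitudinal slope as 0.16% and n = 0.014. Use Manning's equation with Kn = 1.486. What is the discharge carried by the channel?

Q = 162 ft³/s

For a circular section of diameter D = 7.89 ft at depth y = 3.93 ft, the central angle is θ = 2 arccos(1 − 2y/D) = 3.134 rad. Then A = (D²/8)(θ − sin θ) = 24.33 ft² and P = Dθ/2 = 12.36 ft.
Hydraulic radius R = A/P = 24.33/12.36 = 1.968 ft.
Manning's equation: Q = (1.486/n) A R^(2/3) S^(1/2) = (1.486/0.014) × 24.33 × 1.968^(2/3) × 0.0016^(1/2) = 162 ft³/s.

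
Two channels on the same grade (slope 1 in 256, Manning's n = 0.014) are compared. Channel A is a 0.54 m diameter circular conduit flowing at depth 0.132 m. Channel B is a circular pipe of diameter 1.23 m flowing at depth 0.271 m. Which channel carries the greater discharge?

Channel A: For a circular section of diameter D = 0.54 m at depth y = 0.132 m, the central angle is θ = 2 arccos(1 − 2y/D) = 2.069 rad. Then A = (D²/8)(θ − sin θ) = 0.04338 m² and P = Dθ/2 = 0.5585 m. Hydraulic radius R = A/P = 0.04338/0.5585 = 0.07766 m. Q_A = (1/0.014)·0.04338·0.07766^(2/3)·√0.003906 = 0.03525 m³/s.
Channel B: For a circular section of diameter D = 1.23 m at depth y = 0.271 m, the central angle is θ = 2 arccos(1 − 2y/D) = 1.954 rad. Then A = (D²/8)(θ − sin θ) = 0.1942 m² and P = Dθ/2 = 1.202 m. Hydraulic radius R = A/P = 0.1942/1.202 = 0.1616 m. Q_B = (1/0.014)·0.1942·0.1616^(2/3)·√0.003906 = 0.2573 m³/s.
Q_A = 0.03525 m³/s vs Q_B = 0.2573 m³/s, so channel B carries more.

channel B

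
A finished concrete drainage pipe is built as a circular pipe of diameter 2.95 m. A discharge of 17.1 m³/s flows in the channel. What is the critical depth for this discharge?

At critical depth, Q² T / (g A³) = 1, i.e. A³/T = Q²/g = 17.1²/9.81 = 29.81.
At y = 2.02 m: A³/T = 45.27 — too large.
At y = 1.49 m: A³/T = 14.06 — too small.
At y = 1.81 m: A³/T = 29.59 — ≈ 29.81.

y_c = 1.81 m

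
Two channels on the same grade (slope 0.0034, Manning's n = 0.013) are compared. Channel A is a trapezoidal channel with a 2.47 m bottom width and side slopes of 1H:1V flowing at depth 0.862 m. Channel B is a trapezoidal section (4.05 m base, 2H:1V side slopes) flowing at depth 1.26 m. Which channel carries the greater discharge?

channel B

Channel A: With bottom width b = 2.47 m and side slope z = 1: A = (b + zy)y = (2.47 + 1×0.862)×0.862 = 2.872 m²; P = b + 2y√(1+z²) = 2.47 + 2×0.862×1.414 = 4.908 m. Hydraulic radius R = A/P = 2.872/4.908 = 0.5852 m. Q_A = (1/0.013)·2.872·0.5852^(2/3)·√0.0034 = 9.013 m³/s.
Channel B: With bottom width b = 4.05 m and side slope z = 2: A = (b + zy)y = (4.05 + 2×1.26)×1.26 = 8.278 m²; P = b + 2y√(1+z²) = 4.05 + 2×1.26×2.236 = 9.685 m. Hydraulic radius R = A/P = 8.278/9.685 = 0.8548 m. Q_B = (1/0.013)·8.278·0.8548^(2/3)·√0.0034 = 33.44 m³/s.
Q_A = 9.013 m³/s vs Q_B = 33.44 m³/s, so channel B carries more.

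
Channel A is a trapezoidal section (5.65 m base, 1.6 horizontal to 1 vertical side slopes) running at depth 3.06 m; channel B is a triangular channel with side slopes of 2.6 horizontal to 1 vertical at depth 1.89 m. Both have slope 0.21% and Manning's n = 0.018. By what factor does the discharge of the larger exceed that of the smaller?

Channel A: With bottom width b = 5.65 m and side slope z = 1.6: A = (b + zy)y = (5.65 + 1.6×3.06)×3.06 = 32.27 m²; P = b + 2y√(1+z²) = 5.65 + 2×3.06×1.887 = 17.2 m. Hydraulic radius R = A/P = 32.27/17.2 = 1.877 m. Q_A = (1/0.018)·32.27·1.877^(2/3)·√0.0021 = 125 m³/s.
Channel B: For a triangular section with side slope z = 2.6: A = zy² = 2.6×1.89² = 9.287 m²; P = 2y√(1+z²) = 2×1.89×2.786 = 10.53 m. Hydraulic radius R = A/P = 9.287/10.53 = 0.882 m. Q_B = (1/0.018)·9.287·0.882^(2/3)·√0.0021 = 21.75 m³/s.
The larger discharge is 125 m³/s and the smaller is 21.75 m³/s; the ratio is 5.75.

5.75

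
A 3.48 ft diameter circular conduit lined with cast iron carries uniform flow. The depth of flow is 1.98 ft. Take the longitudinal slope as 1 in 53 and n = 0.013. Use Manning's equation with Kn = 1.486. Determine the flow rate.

Q = 84.2 ft³/s

For a circular section of diameter D = 3.48 ft at depth y = 1.98 ft, the central angle is θ = 2 arccos(1 − 2y/D) = 3.418 rad. Then A = (D²/8)(θ − sin θ) = 5.588 ft² and P = Dθ/2 = 5.948 ft.
Hydraulic radius R = A/P = 5.588/5.948 = 0.9395 ft.
Manning's equation: Q = (1.486/n) A R^(2/3) S^(1/2) = (1.486/0.013) × 5.588 × 0.9395^(2/3) × 0.01887^(1/2) = 84.2 ft³/s.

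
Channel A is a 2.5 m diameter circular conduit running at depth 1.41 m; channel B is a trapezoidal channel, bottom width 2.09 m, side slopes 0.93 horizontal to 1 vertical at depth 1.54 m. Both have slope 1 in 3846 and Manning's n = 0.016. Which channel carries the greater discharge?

Channel A: For a circular section of diameter D = 2.5 m at depth y = 1.41 m, the central angle is θ = 2 arccos(1 − 2y/D) = 3.398 rad. Then A = (D²/8)(θ − sin θ) = 2.853 m² and P = Dθ/2 = 4.248 m. Hydraulic radius R = A/P = 2.853/4.248 = 0.6717 m. Q_A = (1/0.016)·2.853·0.6717^(2/3)·√0.00026 = 2.205 m³/s.
Channel B: With bottom width b = 2.09 m and side slope z = 0.93: A = (b + zy)y = (2.09 + 0.93×1.54)×1.54 = 5.424 m²; P = b + 2y√(1+z²) = 2.09 + 2×1.54×1.366 = 6.296 m. Hydraulic radius R = A/P = 5.424/6.296 = 0.8615 m. Q_B = (1/0.016)·5.424·0.8615^(2/3)·√0.00026 = 4.949 m³/s.
Q_A = 2.205 m³/s vs Q_B = 4.949 m³/s, so channel B carries more.

channel B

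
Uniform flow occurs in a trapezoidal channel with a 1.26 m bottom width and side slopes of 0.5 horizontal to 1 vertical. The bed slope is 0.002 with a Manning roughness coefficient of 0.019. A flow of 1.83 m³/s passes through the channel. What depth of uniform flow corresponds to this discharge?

y_n = 0.809 m

Manning's equation rearranged: A R^(2/3) = nQ / (1·√S) = 0.019 × 1.83 / (√0.002) = 0.7775.
Try y = 0.984 m: A R^(2/3) = 1.083 — high.
Try y = 0.809 m: A R^(2/3) = 0.7775 — ≈ 0.7775.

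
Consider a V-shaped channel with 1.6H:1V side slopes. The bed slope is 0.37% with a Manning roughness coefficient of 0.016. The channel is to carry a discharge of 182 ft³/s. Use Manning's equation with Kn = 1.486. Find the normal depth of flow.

y_n = 3.82 ft

Manning's equation rearranged: A R^(2/3) = nQ / (1.486·√S) = 0.016 × 182 / (1.486 × √0.0037) = 32.22.
Trying y = 4.43 ft: A R^(2/3) = 47.8 — too large.
Trying y = 2.86 ft: A R^(2/3) = 14.88 — too small.
Trying y = 3.82 ft: A R^(2/3) = 32.2 — ≈ 32.22.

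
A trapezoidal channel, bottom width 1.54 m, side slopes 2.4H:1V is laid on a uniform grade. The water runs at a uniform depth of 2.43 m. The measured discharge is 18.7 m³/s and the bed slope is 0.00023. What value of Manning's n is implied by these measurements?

With bottom width b = 1.54 m and side slope z = 2.4: A = (b + zy)y = (1.54 + 2.4×2.43)×2.43 = 17.91 m²; P = b + 2y√(1+z²) = 1.54 + 2×2.43×2.6 = 14.18 m.
Hydraulic radius R = A/P = 17.91/14.18 = 1.264 m.
Rearranging Manning's equation: n = (1/Q) A R^(2/3) S^(1/2) = (1/18.7) × 17.91 × 1.264^(2/3) × √0.00023 = 0.017.

n = 0.017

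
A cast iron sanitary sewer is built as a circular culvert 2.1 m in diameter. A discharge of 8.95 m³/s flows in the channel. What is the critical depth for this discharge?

y_c = 1.43 m

At critical depth, Q² T / (g A³) = 1, i.e. A³/T = Q²/g = 8.95²/9.81 = 8.165.
Trying y = 1.76 m: A³/T = 19.25 — over.
Trying y = 1.19 m: A³/T = 3.989 — short.
Trying y = 1.43 m: A³/T = 8.097 — ≈ 8.165.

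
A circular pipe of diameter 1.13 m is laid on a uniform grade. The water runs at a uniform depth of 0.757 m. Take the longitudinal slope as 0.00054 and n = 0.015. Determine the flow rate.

Q = 0.528 m³/s

For a circular section of diameter D = 1.13 m at depth y = 0.757 m, the central angle is θ = 2 arccos(1 − 2y/D) = 3.835 rad. Then A = (D²/8)(θ − sin θ) = 0.7141 m² and P = Dθ/2 = 2.167 m.
Hydraulic radius R = A/P = 0.7141/2.167 = 0.3296 m.
Manning's equation: Q = (1/n) A R^(2/3) S^(1/2) = (1/0.015) × 0.7141 × 0.3296^(2/3) × 0.00054^(1/2) = 0.528 m³/s.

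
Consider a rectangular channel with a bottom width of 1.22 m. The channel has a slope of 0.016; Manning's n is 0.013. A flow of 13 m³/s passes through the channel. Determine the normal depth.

Manning's equation rearranged: A R^(2/3) = nQ / (1·√S) = 0.013 × 13 / (√0.016) = 1.336.
Trying y = 1.64 m: A R^(2/3) = 1.166 — low.
Trying y = 2.01 m: A R^(2/3) = 1.478 — high.
Trying y = 1.84 m: A R^(2/3) = 1.334 — ≈ 1.336.

y_n = 1.84 m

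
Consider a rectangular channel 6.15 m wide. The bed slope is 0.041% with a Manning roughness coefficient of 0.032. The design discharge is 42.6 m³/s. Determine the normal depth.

y_n = 6.67 m

Manning's equation rearranged: A R^(2/3) = nQ / (1·√S) = 0.032 × 42.6 / (√0.00041) = 67.32.
Try y = 8.48 m: A R^(2/3) = 89.73 — high.
Try y = 5.56 m: A R^(2/3) = 53.92 — low.
Try y = 6.67 m: A R^(2/3) = 67.37 — ≈ 67.32.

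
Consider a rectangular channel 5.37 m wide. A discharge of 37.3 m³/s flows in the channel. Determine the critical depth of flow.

For a rectangular channel, critical depth y_c = (q²/g)^(1/3) where q = Q/b = 37.3/5.37 = 6.946 m²/s.
So y_c = (6.946²/9.81)^(1/3) = 1.7 m.

y_c = 1.7 m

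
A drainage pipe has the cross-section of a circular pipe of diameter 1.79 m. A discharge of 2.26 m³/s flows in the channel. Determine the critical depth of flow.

y_c = 0.734 m

At critical depth, Q² T / (g A³) = 1, i.e. A³/T = Q²/g = 2.26²/9.81 = 0.5207.
Trying y = 0.892 m: A³/T = 1.099 — over.
Trying y = 0.52 m: A³/T = 0.1377 — short.
Trying y = 0.734 m: A³/T = 0.5209 — matches.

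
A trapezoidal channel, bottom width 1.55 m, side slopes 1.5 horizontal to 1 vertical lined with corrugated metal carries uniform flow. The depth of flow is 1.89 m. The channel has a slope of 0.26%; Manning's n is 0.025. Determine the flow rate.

With bottom width b = 1.55 m and side slope z = 1.5: A = (b + zy)y = (1.55 + 1.5×1.89)×1.89 = 8.288 m²; P = b + 2y√(1+z²) = 1.55 + 2×1.89×1.803 = 8.364 m.
Hydraulic radius R = A/P = 8.288/8.364 = 0.9908 m.
Manning's equation: Q = (1/n) A R^(2/3) S^(1/2) = (1/0.025) × 8.288 × 0.9908^(2/3) × 0.0026^(1/2) = 16.8 m³/s.

Q = 16.8 m³/s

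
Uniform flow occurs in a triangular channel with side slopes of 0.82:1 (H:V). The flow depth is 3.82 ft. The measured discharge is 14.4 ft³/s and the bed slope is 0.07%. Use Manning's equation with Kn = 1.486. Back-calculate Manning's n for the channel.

n = 0.0371

For a triangular section with side slope z = 0.82: A = zy² = 0.82×3.82² = 11.97 ft²; P = 2y√(1+z²) = 2×3.82×1.293 = 9.88 ft.
Hydraulic radius R = A/P = 11.97/9.88 = 1.211 ft.
Rearranging Manning's equation: n = (1.486/Q) A R^(2/3) S^(1/2) = (1.486/14.4) × 11.97 × 1.211^(2/3) × √0.0007 = 0.0371.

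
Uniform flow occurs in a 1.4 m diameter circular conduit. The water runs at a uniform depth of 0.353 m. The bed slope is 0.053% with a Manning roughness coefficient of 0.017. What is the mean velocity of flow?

For a circular section of diameter D = 1.4 m at depth y = 0.353 m, the central angle is θ = 2 arccos(1 − 2y/D) = 2.104 rad. Then A = (D²/8)(θ − sin θ) = 0.3046 m² and P = Dθ/2 = 1.473 m.
Hydraulic radius R = A/P = 0.3046/1.473 = 0.2068 m.
From Manning's equation, V = (1/n) R^(2/3) S^(1/2) = (1/0.017) × 0.2068^(2/3) × 0.00053^(1/2) = 0.474 m/s.

V = 0.474 m/s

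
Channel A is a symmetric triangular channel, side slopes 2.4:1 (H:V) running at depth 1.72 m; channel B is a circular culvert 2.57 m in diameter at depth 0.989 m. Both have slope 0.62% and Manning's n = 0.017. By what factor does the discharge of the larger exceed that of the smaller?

5.02

Channel A: For a triangular section with side slope z = 2.4: A = zy² = 2.4×1.72² = 7.1 m²; P = 2y√(1+z²) = 2×1.72×2.6 = 8.944 m. Hydraulic radius R = A/P = 7.1/8.944 = 0.7938 m. Q_A = (1/0.017)·7.1·0.7938^(2/3)·√0.0062 = 28.2 m³/s.
Channel B: For a circular section of diameter D = 2.57 m at depth y = 0.989 m, the central angle is θ = 2 arccos(1 − 2y/D) = 2.677 rad. Then A = (D²/8)(θ − sin θ) = 1.84 m² and P = Dθ/2 = 3.44 m. Hydraulic radius R = A/P = 1.84/3.44 = 0.5349 m. Q_B = (1/0.017)·1.84·0.5349^(2/3)·√0.0062 = 5.615 m³/s.
The larger discharge is 28.2 m³/s and the smaller is 5.615 m³/s; the ratio is 5.02.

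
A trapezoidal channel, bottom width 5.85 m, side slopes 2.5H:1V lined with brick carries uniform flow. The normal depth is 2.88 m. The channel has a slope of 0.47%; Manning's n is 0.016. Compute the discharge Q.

Q = 235 m³/s

With bottom width b = 5.85 m and side slope z = 2.5: A = (b + zy)y = (5.85 + 2.5×2.88)×2.88 = 37.58 m²; P = b + 2y√(1+z²) = 5.85 + 2×2.88×2.693 = 21.36 m.
Hydraulic radius R = A/P = 37.58/21.36 = 1.76 m.
Manning's equation: Q = (1/n) A R^(2/3) S^(1/2) = (1/0.016) × 37.58 × 1.76^(2/3) × 0.0047^(1/2) = 235 m³/s.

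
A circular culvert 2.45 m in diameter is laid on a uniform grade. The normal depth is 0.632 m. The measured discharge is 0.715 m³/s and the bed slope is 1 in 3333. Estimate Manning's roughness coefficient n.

n = 0.012

For a circular section of diameter D = 2.45 m at depth y = 0.632 m, the central angle is θ = 2 arccos(1 − 2y/D) = 2.131 rad. Then A = (D²/8)(θ − sin θ) = 0.9633 m² and P = Dθ/2 = 2.61 m.
Hydraulic radius R = A/P = 0.9633/2.61 = 0.369 m.
Rearranging Manning's equation: n = (1/Q) A R^(2/3) S^(1/2) = (1/0.715) × 0.9633 × 0.369^(2/3) × √0.0003 = 0.012.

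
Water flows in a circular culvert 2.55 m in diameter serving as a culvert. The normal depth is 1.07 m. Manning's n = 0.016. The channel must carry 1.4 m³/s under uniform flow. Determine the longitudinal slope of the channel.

For a circular section of diameter D = 2.55 m at depth y = 1.07 m, the central angle is θ = 2 arccos(1 − 2y/D) = 2.819 rad. Then A = (D²/8)(θ − sin θ) = 2.033 m² and P = Dθ/2 = 3.594 m.
Hydraulic radius R = A/P = 2.033/3.594 = 0.5657 m.
From Manning's equation, S = [nQ / (1 A R^(2/3))]² = [0.016 × 1.4 / (1 × 2.033 × 0.5657^(2/3))]² = 0.000259.

S = 0.000259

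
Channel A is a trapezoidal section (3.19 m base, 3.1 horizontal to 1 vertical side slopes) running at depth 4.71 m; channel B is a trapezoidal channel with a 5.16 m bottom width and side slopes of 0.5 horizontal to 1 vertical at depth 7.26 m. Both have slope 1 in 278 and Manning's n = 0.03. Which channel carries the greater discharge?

channel A

Channel A: With bottom width b = 3.19 m and side slope z = 3.1: A = (b + zy)y = (3.19 + 3.1×4.71)×4.71 = 83.8 m²; P = b + 2y√(1+z²) = 3.19 + 2×4.71×3.257 = 33.87 m. Hydraulic radius R = A/P = 83.8/33.87 = 2.474 m. Q_A = (1/0.03)·83.8·2.474^(2/3)·√0.003597 = 306.4 m³/s.
Channel B: With bottom width b = 5.16 m and side slope z = 0.5: A = (b + zy)y = (5.16 + 0.5×7.26)×7.26 = 63.82 m²; P = b + 2y√(1+z²) = 5.16 + 2×7.26×1.118 = 21.39 m. Hydraulic radius R = A/P = 63.82/21.39 = 2.983 m. Q_B = (1/0.03)·63.82·2.983^(2/3)·√0.003597 = 264.4 m³/s.
Q_A = 306.4 m³/s vs Q_B = 264.4 m³/s, so channel A carries more.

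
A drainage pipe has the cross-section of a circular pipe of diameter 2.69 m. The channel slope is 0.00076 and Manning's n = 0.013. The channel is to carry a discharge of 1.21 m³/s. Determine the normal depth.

Manning's equation rearranged: A R^(2/3) = nQ / (1·√S) = 0.013 × 1.21 / (√0.00076) = 0.5706.
At y = 0.474 m: A R^(2/3) = 0.2952 — too small.
At y = 0.815 m: A R^(2/3) = 0.8707 — too large.
At y = 0.657 m: A R^(2/3) = 0.5705 — ≈ 0.5706.

y_n = 0.657 m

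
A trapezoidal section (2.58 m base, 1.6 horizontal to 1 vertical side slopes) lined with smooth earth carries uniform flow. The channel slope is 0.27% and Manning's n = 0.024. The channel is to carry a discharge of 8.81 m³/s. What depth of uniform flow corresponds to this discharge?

Manning's equation rearranged: A R^(2/3) = nQ / (1·√S) = 0.024 × 8.81 / (√0.0027) = 4.069.
At y = 1.42 m: A R^(2/3) = 6.269 — too large.
At y = 1.03 m: A R^(2/3) = 3.346 — too small.
At y = 1.14 m: A R^(2/3) = 4.069 — close enough.

y_n = 1.14 m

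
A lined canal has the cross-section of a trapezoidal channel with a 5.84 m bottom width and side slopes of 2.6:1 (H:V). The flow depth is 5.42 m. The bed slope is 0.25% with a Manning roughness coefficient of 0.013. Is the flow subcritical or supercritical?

supercritical

With bottom width b = 5.84 m and side slope z = 2.6: A = (b + zy)y = (5.84 + 2.6×5.42)×5.42 = 108 m²; P = b + 2y√(1+z²) = 5.84 + 2×5.42×2.786 = 36.04 m.
Hydraulic radius R = A/P = 108/36.04 = 2.998 m.
V = (1/n) R^(2/3) √S = (1/0.013) × 2.998^(2/3) × √0.0025 = 7.996 m/s. Hydraulic depth D_h = A/T = 108/34.02 = 3.175 m.
Froude number Fr = V/√(g·D_h) = 7.996/√(9.81×3.175) = 1.43, which is greater than 1, so the flow is supercritical.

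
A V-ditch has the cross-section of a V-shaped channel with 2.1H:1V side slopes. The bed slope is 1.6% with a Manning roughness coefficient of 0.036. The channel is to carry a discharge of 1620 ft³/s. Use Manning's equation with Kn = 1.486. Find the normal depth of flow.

Manning's equation rearranged: A R^(2/3) = nQ / (1.486·√S) = 0.036 × 1620 / (1.486 × √0.016) = 310.3.
Try y = 9.39 ft: A R^(2/3) = 485 — high.
Try y = 7.94 ft: A R^(2/3) = 310.1 — matches.

y_n = 7.94 ft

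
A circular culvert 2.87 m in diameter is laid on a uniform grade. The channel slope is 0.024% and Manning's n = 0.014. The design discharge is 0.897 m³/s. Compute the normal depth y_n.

Manning's equation rearranged: A R^(2/3) = nQ / (1·√S) = 0.014 × 0.897 / (√0.00024) = 0.8106.
Trying y = 0.62 m: A R^(2/3) = 0.5305 — low.
Trying y = 0.974 m: A R^(2/3) = 1.286 — high.
Trying y = 0.767 m: A R^(2/3) = 0.8102 — matches.

y_n = 0.767 m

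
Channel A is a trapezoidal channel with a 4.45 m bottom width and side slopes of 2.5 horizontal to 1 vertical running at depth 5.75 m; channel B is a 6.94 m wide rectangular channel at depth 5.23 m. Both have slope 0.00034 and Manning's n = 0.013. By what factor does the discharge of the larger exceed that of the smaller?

Channel A: With bottom width b = 4.45 m and side slope z = 2.5: A = (b + zy)y = (4.45 + 2.5×5.75)×5.75 = 108.2 m²; P = b + 2y√(1+z²) = 4.45 + 2×5.75×2.693 = 35.41 m. Hydraulic radius R = A/P = 108.2/35.41 = 3.056 m. Q_A = (1/0.013)·108.2·3.056^(2/3)·√0.00034 = 323.4 m³/s.
Channel B: Flow area A = b·y = 6.94 × 5.23 = 36.3 m². Wetted perimeter P = b + 2y = 6.94 + 2×5.23 = 17.4 m. Hydraulic radius R = A/P = 36.3/17.4 = 2.086 m. Q_B = (1/0.013)·36.3·2.086^(2/3)·√0.00034 = 84.05 m³/s.
The larger discharge is 323.4 m³/s and the smaller is 84.05 m³/s; the ratio is 3.85.

3.85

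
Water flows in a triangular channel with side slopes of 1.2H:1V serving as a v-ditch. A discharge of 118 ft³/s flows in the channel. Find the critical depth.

y_c = 3.6 ft

At critical depth, Q² T / (g A³) = 1, i.e. A³/T = Q²/g = 118²/32.2 = 432.4.
Trying y = 4.31 ft: A³/T = 1071 — too large.
Trying y = 3.6 ft: A³/T = 435.4 — close enough.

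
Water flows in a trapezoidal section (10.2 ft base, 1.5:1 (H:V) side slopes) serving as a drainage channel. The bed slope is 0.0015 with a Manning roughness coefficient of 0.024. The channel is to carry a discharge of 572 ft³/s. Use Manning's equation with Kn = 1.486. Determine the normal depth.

Manning's equation rearranged: A R^(2/3) = nQ / (1.486·√S) = 0.024 × 572 / (1.486 × √0.0015) = 238.5.
Trying y = 4.61 ft: A R^(2/3) = 162 — too small.
Trying y = 6.89 ft: A R^(2/3) = 358.8 — too large.
Trying y = 5.62 ft: A R^(2/3) = 238.5 — matches.

y_n = 5.62 ft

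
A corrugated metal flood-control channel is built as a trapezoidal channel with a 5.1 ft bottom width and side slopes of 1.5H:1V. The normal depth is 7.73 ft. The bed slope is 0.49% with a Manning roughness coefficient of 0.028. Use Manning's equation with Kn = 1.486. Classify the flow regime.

With bottom width b = 5.1 ft and side slope z = 1.5: A = (b + zy)y = (5.1 + 1.5×7.73)×7.73 = 129.1 ft²; P = b + 2y√(1+z²) = 5.1 + 2×7.73×1.803 = 32.97 ft.
Hydraulic radius R = A/P = 129.1/32.97 = 3.914 ft.
V = (1.486/n) R^(2/3) √S = (1.486/0.028) × 3.914^(2/3) × √0.0049 = 9.227 ft/s. Hydraulic depth D_h = A/T = 129.1/28.29 = 4.562 ft.
Froude number Fr = V/√(g·D_h) = 9.227/√(32.2×4.562) = 0.761, which is less than 1, so the flow is subcritical.

subcritical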